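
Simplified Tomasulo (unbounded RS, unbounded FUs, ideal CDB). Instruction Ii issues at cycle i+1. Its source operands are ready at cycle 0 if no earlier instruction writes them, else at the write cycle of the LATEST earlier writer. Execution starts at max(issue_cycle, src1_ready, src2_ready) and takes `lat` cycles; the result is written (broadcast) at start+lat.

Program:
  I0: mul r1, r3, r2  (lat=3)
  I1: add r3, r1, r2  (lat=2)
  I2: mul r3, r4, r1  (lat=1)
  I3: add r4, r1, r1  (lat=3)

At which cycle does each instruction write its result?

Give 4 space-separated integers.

Answer: 4 6 5 7

Derivation:
I0 mul r1: issue@1 deps=(None,None) exec_start@1 write@4
I1 add r3: issue@2 deps=(0,None) exec_start@4 write@6
I2 mul r3: issue@3 deps=(None,0) exec_start@4 write@5
I3 add r4: issue@4 deps=(0,0) exec_start@4 write@7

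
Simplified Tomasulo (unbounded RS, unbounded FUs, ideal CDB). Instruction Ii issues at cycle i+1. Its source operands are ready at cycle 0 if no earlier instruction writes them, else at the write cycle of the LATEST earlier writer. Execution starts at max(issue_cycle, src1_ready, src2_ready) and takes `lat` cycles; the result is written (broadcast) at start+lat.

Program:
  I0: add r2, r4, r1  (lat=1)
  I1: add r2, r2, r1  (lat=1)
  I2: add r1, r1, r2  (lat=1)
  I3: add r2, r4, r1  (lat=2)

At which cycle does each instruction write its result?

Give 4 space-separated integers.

Answer: 2 3 4 6

Derivation:
I0 add r2: issue@1 deps=(None,None) exec_start@1 write@2
I1 add r2: issue@2 deps=(0,None) exec_start@2 write@3
I2 add r1: issue@3 deps=(None,1) exec_start@3 write@4
I3 add r2: issue@4 deps=(None,2) exec_start@4 write@6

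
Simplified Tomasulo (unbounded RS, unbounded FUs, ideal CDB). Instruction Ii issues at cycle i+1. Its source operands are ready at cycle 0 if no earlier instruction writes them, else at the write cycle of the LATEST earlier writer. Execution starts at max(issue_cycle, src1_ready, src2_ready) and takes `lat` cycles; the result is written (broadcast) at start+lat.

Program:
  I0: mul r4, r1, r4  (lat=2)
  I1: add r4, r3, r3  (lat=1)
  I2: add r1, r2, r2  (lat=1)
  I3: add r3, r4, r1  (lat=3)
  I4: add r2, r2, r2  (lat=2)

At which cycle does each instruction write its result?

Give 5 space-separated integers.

Answer: 3 3 4 7 7

Derivation:
I0 mul r4: issue@1 deps=(None,None) exec_start@1 write@3
I1 add r4: issue@2 deps=(None,None) exec_start@2 write@3
I2 add r1: issue@3 deps=(None,None) exec_start@3 write@4
I3 add r3: issue@4 deps=(1,2) exec_start@4 write@7
I4 add r2: issue@5 deps=(None,None) exec_start@5 write@7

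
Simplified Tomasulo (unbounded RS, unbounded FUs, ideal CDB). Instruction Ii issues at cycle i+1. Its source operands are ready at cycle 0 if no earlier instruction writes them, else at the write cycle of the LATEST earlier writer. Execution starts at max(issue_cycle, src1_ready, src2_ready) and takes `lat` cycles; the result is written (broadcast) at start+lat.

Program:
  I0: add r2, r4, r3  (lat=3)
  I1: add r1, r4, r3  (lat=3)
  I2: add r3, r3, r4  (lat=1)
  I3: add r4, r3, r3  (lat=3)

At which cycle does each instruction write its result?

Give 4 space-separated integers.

I0 add r2: issue@1 deps=(None,None) exec_start@1 write@4
I1 add r1: issue@2 deps=(None,None) exec_start@2 write@5
I2 add r3: issue@3 deps=(None,None) exec_start@3 write@4
I3 add r4: issue@4 deps=(2,2) exec_start@4 write@7

Answer: 4 5 4 7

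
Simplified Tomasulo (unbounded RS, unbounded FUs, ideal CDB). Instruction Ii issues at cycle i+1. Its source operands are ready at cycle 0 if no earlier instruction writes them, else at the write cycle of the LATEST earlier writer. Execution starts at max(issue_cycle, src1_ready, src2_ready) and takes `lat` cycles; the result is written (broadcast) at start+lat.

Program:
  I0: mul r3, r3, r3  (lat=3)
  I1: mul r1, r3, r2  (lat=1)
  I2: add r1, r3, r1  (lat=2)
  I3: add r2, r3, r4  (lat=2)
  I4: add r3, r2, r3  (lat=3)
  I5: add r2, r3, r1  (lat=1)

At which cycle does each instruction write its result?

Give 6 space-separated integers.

Answer: 4 5 7 6 9 10

Derivation:
I0 mul r3: issue@1 deps=(None,None) exec_start@1 write@4
I1 mul r1: issue@2 deps=(0,None) exec_start@4 write@5
I2 add r1: issue@3 deps=(0,1) exec_start@5 write@7
I3 add r2: issue@4 deps=(0,None) exec_start@4 write@6
I4 add r3: issue@5 deps=(3,0) exec_start@6 write@9
I5 add r2: issue@6 deps=(4,2) exec_start@9 write@10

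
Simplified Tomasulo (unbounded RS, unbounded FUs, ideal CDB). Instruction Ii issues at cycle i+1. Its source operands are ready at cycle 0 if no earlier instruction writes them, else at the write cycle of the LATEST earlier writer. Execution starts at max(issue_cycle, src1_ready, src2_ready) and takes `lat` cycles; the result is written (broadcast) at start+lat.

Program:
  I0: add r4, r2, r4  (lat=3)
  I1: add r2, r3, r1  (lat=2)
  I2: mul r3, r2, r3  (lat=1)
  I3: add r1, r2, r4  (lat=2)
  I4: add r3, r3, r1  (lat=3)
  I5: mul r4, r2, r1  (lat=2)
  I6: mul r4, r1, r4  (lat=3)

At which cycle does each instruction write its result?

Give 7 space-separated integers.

Answer: 4 4 5 6 9 8 11

Derivation:
I0 add r4: issue@1 deps=(None,None) exec_start@1 write@4
I1 add r2: issue@2 deps=(None,None) exec_start@2 write@4
I2 mul r3: issue@3 deps=(1,None) exec_start@4 write@5
I3 add r1: issue@4 deps=(1,0) exec_start@4 write@6
I4 add r3: issue@5 deps=(2,3) exec_start@6 write@9
I5 mul r4: issue@6 deps=(1,3) exec_start@6 write@8
I6 mul r4: issue@7 deps=(3,5) exec_start@8 write@11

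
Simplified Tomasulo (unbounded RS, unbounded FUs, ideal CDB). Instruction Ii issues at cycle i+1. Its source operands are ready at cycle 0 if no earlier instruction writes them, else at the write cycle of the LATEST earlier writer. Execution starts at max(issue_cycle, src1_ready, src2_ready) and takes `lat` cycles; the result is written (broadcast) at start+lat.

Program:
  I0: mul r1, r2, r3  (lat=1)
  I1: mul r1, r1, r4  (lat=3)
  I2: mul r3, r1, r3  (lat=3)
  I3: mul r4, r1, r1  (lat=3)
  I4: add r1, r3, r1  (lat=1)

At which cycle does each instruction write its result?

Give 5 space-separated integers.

I0 mul r1: issue@1 deps=(None,None) exec_start@1 write@2
I1 mul r1: issue@2 deps=(0,None) exec_start@2 write@5
I2 mul r3: issue@3 deps=(1,None) exec_start@5 write@8
I3 mul r4: issue@4 deps=(1,1) exec_start@5 write@8
I4 add r1: issue@5 deps=(2,1) exec_start@8 write@9

Answer: 2 5 8 8 9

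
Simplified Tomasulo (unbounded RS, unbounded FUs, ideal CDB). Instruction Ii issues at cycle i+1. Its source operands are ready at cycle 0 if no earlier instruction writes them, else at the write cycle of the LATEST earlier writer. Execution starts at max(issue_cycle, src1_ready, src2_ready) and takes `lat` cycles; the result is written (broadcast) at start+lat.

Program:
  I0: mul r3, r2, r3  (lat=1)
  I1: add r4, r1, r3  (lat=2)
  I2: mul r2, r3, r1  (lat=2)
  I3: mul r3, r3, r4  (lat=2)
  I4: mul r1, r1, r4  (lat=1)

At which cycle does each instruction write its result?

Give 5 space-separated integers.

I0 mul r3: issue@1 deps=(None,None) exec_start@1 write@2
I1 add r4: issue@2 deps=(None,0) exec_start@2 write@4
I2 mul r2: issue@3 deps=(0,None) exec_start@3 write@5
I3 mul r3: issue@4 deps=(0,1) exec_start@4 write@6
I4 mul r1: issue@5 deps=(None,1) exec_start@5 write@6

Answer: 2 4 5 6 6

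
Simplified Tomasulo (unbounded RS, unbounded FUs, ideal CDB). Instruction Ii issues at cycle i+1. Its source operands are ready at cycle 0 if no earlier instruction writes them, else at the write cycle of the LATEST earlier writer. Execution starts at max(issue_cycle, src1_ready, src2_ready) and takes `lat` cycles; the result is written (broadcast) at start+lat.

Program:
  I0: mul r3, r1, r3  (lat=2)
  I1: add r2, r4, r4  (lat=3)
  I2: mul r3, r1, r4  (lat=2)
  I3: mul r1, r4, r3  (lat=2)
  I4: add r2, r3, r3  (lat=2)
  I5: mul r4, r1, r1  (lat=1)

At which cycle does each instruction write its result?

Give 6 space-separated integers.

I0 mul r3: issue@1 deps=(None,None) exec_start@1 write@3
I1 add r2: issue@2 deps=(None,None) exec_start@2 write@5
I2 mul r3: issue@3 deps=(None,None) exec_start@3 write@5
I3 mul r1: issue@4 deps=(None,2) exec_start@5 write@7
I4 add r2: issue@5 deps=(2,2) exec_start@5 write@7
I5 mul r4: issue@6 deps=(3,3) exec_start@7 write@8

Answer: 3 5 5 7 7 8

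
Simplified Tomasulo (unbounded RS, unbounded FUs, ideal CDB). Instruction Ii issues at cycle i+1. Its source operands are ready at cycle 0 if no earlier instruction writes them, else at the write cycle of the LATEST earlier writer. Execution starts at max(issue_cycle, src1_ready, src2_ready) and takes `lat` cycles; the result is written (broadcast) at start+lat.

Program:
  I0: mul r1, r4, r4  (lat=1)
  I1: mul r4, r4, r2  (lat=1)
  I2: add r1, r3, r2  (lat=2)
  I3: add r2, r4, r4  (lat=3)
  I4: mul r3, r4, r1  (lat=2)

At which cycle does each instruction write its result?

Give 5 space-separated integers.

I0 mul r1: issue@1 deps=(None,None) exec_start@1 write@2
I1 mul r4: issue@2 deps=(None,None) exec_start@2 write@3
I2 add r1: issue@3 deps=(None,None) exec_start@3 write@5
I3 add r2: issue@4 deps=(1,1) exec_start@4 write@7
I4 mul r3: issue@5 deps=(1,2) exec_start@5 write@7

Answer: 2 3 5 7 7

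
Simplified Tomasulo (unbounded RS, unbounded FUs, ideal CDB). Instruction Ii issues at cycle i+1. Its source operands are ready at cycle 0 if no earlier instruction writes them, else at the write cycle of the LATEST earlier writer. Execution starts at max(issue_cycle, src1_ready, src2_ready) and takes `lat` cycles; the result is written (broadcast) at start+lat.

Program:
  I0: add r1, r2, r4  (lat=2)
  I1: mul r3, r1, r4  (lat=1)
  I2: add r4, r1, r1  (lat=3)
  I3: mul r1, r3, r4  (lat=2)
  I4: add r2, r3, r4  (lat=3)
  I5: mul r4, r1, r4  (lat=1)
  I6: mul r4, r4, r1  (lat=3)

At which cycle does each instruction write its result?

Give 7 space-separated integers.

I0 add r1: issue@1 deps=(None,None) exec_start@1 write@3
I1 mul r3: issue@2 deps=(0,None) exec_start@3 write@4
I2 add r4: issue@3 deps=(0,0) exec_start@3 write@6
I3 mul r1: issue@4 deps=(1,2) exec_start@6 write@8
I4 add r2: issue@5 deps=(1,2) exec_start@6 write@9
I5 mul r4: issue@6 deps=(3,2) exec_start@8 write@9
I6 mul r4: issue@7 deps=(5,3) exec_start@9 write@12

Answer: 3 4 6 8 9 9 12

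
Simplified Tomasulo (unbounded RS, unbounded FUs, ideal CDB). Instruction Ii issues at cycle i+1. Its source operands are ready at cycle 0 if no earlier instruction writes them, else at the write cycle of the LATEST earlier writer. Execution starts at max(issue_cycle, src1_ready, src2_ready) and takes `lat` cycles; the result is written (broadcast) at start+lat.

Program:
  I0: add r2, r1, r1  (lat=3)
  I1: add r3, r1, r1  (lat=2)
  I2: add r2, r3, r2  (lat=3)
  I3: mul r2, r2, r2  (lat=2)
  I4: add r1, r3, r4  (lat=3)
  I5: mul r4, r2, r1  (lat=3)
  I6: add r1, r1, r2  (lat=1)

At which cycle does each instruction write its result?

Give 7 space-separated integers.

Answer: 4 4 7 9 8 12 10

Derivation:
I0 add r2: issue@1 deps=(None,None) exec_start@1 write@4
I1 add r3: issue@2 deps=(None,None) exec_start@2 write@4
I2 add r2: issue@3 deps=(1,0) exec_start@4 write@7
I3 mul r2: issue@4 deps=(2,2) exec_start@7 write@9
I4 add r1: issue@5 deps=(1,None) exec_start@5 write@8
I5 mul r4: issue@6 deps=(3,4) exec_start@9 write@12
I6 add r1: issue@7 deps=(4,3) exec_start@9 write@10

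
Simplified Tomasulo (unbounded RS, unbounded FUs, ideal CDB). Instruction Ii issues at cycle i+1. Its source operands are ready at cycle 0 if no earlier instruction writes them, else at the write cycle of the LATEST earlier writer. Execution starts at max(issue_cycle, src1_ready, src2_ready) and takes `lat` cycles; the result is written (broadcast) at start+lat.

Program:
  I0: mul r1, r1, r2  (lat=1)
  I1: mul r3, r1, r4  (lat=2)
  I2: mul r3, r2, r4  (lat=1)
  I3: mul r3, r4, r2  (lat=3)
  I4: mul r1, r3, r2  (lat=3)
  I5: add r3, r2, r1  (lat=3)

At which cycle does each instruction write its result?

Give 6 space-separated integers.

Answer: 2 4 4 7 10 13

Derivation:
I0 mul r1: issue@1 deps=(None,None) exec_start@1 write@2
I1 mul r3: issue@2 deps=(0,None) exec_start@2 write@4
I2 mul r3: issue@3 deps=(None,None) exec_start@3 write@4
I3 mul r3: issue@4 deps=(None,None) exec_start@4 write@7
I4 mul r1: issue@5 deps=(3,None) exec_start@7 write@10
I5 add r3: issue@6 deps=(None,4) exec_start@10 write@13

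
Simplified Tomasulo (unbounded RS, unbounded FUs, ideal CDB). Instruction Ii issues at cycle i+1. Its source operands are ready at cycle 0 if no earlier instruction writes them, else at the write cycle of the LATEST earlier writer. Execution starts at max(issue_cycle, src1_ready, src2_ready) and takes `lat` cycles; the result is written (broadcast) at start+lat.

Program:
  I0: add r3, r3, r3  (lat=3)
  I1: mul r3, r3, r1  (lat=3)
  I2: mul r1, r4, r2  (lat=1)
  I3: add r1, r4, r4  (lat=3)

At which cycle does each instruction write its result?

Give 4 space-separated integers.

Answer: 4 7 4 7

Derivation:
I0 add r3: issue@1 deps=(None,None) exec_start@1 write@4
I1 mul r3: issue@2 deps=(0,None) exec_start@4 write@7
I2 mul r1: issue@3 deps=(None,None) exec_start@3 write@4
I3 add r1: issue@4 deps=(None,None) exec_start@4 write@7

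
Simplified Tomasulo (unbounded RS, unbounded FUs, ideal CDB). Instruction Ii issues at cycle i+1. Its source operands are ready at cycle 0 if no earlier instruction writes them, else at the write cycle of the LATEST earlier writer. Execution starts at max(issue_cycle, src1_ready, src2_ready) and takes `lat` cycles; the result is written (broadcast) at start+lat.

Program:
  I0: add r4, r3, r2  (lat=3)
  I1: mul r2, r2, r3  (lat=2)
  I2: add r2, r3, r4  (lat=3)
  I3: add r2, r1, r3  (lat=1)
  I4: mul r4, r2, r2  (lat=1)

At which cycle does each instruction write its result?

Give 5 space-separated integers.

Answer: 4 4 7 5 6

Derivation:
I0 add r4: issue@1 deps=(None,None) exec_start@1 write@4
I1 mul r2: issue@2 deps=(None,None) exec_start@2 write@4
I2 add r2: issue@3 deps=(None,0) exec_start@4 write@7
I3 add r2: issue@4 deps=(None,None) exec_start@4 write@5
I4 mul r4: issue@5 deps=(3,3) exec_start@5 write@6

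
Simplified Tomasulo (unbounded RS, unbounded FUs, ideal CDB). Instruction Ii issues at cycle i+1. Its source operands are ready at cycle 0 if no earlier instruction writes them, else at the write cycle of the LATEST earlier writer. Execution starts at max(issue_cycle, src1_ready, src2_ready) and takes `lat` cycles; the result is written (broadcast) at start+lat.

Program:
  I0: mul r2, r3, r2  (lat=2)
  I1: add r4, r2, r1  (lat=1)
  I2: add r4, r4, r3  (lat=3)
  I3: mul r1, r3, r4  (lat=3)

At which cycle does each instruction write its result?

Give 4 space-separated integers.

I0 mul r2: issue@1 deps=(None,None) exec_start@1 write@3
I1 add r4: issue@2 deps=(0,None) exec_start@3 write@4
I2 add r4: issue@3 deps=(1,None) exec_start@4 write@7
I3 mul r1: issue@4 deps=(None,2) exec_start@7 write@10

Answer: 3 4 7 10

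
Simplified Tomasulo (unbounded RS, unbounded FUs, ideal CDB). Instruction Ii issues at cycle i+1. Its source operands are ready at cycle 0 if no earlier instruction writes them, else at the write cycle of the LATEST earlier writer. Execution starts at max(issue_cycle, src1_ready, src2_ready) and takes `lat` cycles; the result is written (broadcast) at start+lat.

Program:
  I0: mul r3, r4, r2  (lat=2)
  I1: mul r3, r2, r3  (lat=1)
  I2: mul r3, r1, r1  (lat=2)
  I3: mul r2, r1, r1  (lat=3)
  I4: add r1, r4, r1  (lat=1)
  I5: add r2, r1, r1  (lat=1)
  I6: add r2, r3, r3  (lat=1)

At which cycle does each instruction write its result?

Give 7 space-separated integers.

Answer: 3 4 5 7 6 7 8

Derivation:
I0 mul r3: issue@1 deps=(None,None) exec_start@1 write@3
I1 mul r3: issue@2 deps=(None,0) exec_start@3 write@4
I2 mul r3: issue@3 deps=(None,None) exec_start@3 write@5
I3 mul r2: issue@4 deps=(None,None) exec_start@4 write@7
I4 add r1: issue@5 deps=(None,None) exec_start@5 write@6
I5 add r2: issue@6 deps=(4,4) exec_start@6 write@7
I6 add r2: issue@7 deps=(2,2) exec_start@7 write@8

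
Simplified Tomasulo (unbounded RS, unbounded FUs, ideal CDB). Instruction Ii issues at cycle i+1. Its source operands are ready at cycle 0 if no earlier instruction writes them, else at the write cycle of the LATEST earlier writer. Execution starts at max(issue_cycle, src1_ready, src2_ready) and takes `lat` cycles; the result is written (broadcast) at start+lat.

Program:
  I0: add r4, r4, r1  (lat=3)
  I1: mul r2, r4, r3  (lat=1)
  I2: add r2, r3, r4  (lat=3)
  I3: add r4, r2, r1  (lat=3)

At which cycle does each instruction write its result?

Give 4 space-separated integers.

Answer: 4 5 7 10

Derivation:
I0 add r4: issue@1 deps=(None,None) exec_start@1 write@4
I1 mul r2: issue@2 deps=(0,None) exec_start@4 write@5
I2 add r2: issue@3 deps=(None,0) exec_start@4 write@7
I3 add r4: issue@4 deps=(2,None) exec_start@7 write@10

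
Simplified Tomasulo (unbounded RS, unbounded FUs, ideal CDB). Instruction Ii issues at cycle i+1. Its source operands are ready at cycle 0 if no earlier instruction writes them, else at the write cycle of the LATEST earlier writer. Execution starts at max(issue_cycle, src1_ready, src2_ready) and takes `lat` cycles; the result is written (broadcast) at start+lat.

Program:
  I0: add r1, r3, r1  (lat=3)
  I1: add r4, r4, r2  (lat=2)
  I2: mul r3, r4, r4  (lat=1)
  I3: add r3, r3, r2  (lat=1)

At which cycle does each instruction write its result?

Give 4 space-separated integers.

Answer: 4 4 5 6

Derivation:
I0 add r1: issue@1 deps=(None,None) exec_start@1 write@4
I1 add r4: issue@2 deps=(None,None) exec_start@2 write@4
I2 mul r3: issue@3 deps=(1,1) exec_start@4 write@5
I3 add r3: issue@4 deps=(2,None) exec_start@5 write@6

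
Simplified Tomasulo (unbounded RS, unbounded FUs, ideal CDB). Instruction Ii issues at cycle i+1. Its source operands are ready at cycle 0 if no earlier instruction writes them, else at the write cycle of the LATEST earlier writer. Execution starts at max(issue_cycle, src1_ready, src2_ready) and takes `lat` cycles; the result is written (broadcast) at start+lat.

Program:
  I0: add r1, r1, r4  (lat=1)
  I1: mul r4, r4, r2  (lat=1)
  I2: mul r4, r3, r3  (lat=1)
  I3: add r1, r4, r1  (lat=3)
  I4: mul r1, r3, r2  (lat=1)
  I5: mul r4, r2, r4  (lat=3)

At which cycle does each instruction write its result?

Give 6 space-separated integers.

Answer: 2 3 4 7 6 9

Derivation:
I0 add r1: issue@1 deps=(None,None) exec_start@1 write@2
I1 mul r4: issue@2 deps=(None,None) exec_start@2 write@3
I2 mul r4: issue@3 deps=(None,None) exec_start@3 write@4
I3 add r1: issue@4 deps=(2,0) exec_start@4 write@7
I4 mul r1: issue@5 deps=(None,None) exec_start@5 write@6
I5 mul r4: issue@6 deps=(None,2) exec_start@6 write@9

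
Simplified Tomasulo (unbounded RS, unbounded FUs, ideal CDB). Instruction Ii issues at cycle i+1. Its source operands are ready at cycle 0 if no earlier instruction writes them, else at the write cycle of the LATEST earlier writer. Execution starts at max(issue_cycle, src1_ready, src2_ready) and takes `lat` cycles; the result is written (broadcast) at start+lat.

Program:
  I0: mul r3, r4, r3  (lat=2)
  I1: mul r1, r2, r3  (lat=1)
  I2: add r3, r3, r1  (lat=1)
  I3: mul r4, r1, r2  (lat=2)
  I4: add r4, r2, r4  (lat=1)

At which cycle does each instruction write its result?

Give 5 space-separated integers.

Answer: 3 4 5 6 7

Derivation:
I0 mul r3: issue@1 deps=(None,None) exec_start@1 write@3
I1 mul r1: issue@2 deps=(None,0) exec_start@3 write@4
I2 add r3: issue@3 deps=(0,1) exec_start@4 write@5
I3 mul r4: issue@4 deps=(1,None) exec_start@4 write@6
I4 add r4: issue@5 deps=(None,3) exec_start@6 write@7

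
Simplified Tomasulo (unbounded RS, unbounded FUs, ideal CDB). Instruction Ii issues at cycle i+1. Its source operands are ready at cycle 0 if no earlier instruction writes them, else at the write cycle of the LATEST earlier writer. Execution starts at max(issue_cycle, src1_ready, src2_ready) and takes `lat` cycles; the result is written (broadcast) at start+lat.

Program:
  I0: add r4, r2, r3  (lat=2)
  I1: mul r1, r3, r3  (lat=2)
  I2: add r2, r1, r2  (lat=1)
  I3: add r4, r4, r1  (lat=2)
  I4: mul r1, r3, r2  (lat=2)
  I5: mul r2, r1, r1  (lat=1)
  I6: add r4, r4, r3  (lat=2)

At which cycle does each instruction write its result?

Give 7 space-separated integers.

I0 add r4: issue@1 deps=(None,None) exec_start@1 write@3
I1 mul r1: issue@2 deps=(None,None) exec_start@2 write@4
I2 add r2: issue@3 deps=(1,None) exec_start@4 write@5
I3 add r4: issue@4 deps=(0,1) exec_start@4 write@6
I4 mul r1: issue@5 deps=(None,2) exec_start@5 write@7
I5 mul r2: issue@6 deps=(4,4) exec_start@7 write@8
I6 add r4: issue@7 deps=(3,None) exec_start@7 write@9

Answer: 3 4 5 6 7 8 9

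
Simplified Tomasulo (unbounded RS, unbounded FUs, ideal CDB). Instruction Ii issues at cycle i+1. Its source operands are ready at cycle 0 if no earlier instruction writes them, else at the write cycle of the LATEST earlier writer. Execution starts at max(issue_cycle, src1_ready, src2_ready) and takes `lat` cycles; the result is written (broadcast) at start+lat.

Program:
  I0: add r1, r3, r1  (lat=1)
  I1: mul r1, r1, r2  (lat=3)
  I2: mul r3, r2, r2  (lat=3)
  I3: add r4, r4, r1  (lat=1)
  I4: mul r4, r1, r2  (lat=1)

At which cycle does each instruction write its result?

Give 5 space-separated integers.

Answer: 2 5 6 6 6

Derivation:
I0 add r1: issue@1 deps=(None,None) exec_start@1 write@2
I1 mul r1: issue@2 deps=(0,None) exec_start@2 write@5
I2 mul r3: issue@3 deps=(None,None) exec_start@3 write@6
I3 add r4: issue@4 deps=(None,1) exec_start@5 write@6
I4 mul r4: issue@5 deps=(1,None) exec_start@5 write@6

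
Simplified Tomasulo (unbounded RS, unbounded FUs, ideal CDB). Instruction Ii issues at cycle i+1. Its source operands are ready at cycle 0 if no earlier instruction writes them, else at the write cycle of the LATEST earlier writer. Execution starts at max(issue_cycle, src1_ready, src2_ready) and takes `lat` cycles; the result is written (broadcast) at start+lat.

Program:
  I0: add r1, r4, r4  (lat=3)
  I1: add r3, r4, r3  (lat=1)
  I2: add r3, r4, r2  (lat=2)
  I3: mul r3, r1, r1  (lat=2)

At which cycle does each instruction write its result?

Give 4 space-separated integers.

I0 add r1: issue@1 deps=(None,None) exec_start@1 write@4
I1 add r3: issue@2 deps=(None,None) exec_start@2 write@3
I2 add r3: issue@3 deps=(None,None) exec_start@3 write@5
I3 mul r3: issue@4 deps=(0,0) exec_start@4 write@6

Answer: 4 3 5 6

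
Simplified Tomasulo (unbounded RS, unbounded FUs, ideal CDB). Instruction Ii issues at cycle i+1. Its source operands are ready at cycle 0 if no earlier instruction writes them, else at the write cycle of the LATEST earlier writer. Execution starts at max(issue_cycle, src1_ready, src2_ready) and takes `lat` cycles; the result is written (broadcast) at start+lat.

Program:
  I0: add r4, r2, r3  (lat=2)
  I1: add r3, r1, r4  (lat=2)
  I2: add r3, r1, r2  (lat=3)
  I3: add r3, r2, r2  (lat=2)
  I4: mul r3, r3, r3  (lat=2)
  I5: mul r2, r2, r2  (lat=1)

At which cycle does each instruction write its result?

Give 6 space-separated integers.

Answer: 3 5 6 6 8 7

Derivation:
I0 add r4: issue@1 deps=(None,None) exec_start@1 write@3
I1 add r3: issue@2 deps=(None,0) exec_start@3 write@5
I2 add r3: issue@3 deps=(None,None) exec_start@3 write@6
I3 add r3: issue@4 deps=(None,None) exec_start@4 write@6
I4 mul r3: issue@5 deps=(3,3) exec_start@6 write@8
I5 mul r2: issue@6 deps=(None,None) exec_start@6 write@7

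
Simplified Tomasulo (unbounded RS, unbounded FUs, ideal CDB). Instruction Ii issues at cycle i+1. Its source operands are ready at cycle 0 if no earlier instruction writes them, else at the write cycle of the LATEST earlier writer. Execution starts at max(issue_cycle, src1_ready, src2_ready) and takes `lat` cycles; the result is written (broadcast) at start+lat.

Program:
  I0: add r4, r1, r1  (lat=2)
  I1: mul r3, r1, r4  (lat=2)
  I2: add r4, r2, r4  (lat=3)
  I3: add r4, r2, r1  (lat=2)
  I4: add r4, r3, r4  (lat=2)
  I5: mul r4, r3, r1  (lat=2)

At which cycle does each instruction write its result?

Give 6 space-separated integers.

Answer: 3 5 6 6 8 8

Derivation:
I0 add r4: issue@1 deps=(None,None) exec_start@1 write@3
I1 mul r3: issue@2 deps=(None,0) exec_start@3 write@5
I2 add r4: issue@3 deps=(None,0) exec_start@3 write@6
I3 add r4: issue@4 deps=(None,None) exec_start@4 write@6
I4 add r4: issue@5 deps=(1,3) exec_start@6 write@8
I5 mul r4: issue@6 deps=(1,None) exec_start@6 write@8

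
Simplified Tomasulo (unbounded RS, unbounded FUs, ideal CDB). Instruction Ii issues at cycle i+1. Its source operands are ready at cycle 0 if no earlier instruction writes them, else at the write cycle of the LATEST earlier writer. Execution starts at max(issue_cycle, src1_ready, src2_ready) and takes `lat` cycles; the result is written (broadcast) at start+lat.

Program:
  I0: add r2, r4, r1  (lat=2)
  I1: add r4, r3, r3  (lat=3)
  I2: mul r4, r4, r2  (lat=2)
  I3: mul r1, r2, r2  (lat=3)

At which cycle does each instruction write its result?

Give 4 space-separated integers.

Answer: 3 5 7 7

Derivation:
I0 add r2: issue@1 deps=(None,None) exec_start@1 write@3
I1 add r4: issue@2 deps=(None,None) exec_start@2 write@5
I2 mul r4: issue@3 deps=(1,0) exec_start@5 write@7
I3 mul r1: issue@4 deps=(0,0) exec_start@4 write@7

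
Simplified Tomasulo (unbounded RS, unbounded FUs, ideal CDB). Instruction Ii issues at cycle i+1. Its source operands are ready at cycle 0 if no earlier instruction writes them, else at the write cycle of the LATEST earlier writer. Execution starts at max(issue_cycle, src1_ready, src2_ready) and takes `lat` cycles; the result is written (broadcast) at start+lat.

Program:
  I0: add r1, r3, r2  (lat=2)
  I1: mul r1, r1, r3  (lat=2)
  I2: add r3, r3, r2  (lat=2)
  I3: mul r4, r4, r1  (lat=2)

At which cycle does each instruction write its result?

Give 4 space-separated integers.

I0 add r1: issue@1 deps=(None,None) exec_start@1 write@3
I1 mul r1: issue@2 deps=(0,None) exec_start@3 write@5
I2 add r3: issue@3 deps=(None,None) exec_start@3 write@5
I3 mul r4: issue@4 deps=(None,1) exec_start@5 write@7

Answer: 3 5 5 7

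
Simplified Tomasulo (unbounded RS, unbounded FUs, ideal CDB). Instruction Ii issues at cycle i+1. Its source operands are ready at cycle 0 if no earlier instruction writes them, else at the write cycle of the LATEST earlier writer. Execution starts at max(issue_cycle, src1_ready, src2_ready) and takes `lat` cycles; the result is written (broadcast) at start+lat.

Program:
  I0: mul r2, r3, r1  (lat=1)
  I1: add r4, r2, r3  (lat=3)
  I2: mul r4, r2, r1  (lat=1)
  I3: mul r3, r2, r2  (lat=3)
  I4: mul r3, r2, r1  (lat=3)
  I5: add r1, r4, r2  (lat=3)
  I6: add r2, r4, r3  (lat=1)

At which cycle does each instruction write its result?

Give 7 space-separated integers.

I0 mul r2: issue@1 deps=(None,None) exec_start@1 write@2
I1 add r4: issue@2 deps=(0,None) exec_start@2 write@5
I2 mul r4: issue@3 deps=(0,None) exec_start@3 write@4
I3 mul r3: issue@4 deps=(0,0) exec_start@4 write@7
I4 mul r3: issue@5 deps=(0,None) exec_start@5 write@8
I5 add r1: issue@6 deps=(2,0) exec_start@6 write@9
I6 add r2: issue@7 deps=(2,4) exec_start@8 write@9

Answer: 2 5 4 7 8 9 9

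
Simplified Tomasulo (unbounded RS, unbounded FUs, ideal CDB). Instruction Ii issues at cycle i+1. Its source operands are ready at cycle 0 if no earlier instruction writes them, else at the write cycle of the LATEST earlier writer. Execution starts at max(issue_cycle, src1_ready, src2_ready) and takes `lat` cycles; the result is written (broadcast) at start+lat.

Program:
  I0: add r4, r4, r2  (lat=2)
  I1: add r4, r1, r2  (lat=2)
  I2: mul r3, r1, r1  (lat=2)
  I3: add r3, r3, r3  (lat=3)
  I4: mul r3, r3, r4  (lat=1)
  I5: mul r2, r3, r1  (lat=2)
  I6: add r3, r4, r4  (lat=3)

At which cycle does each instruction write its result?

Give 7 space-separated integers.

Answer: 3 4 5 8 9 11 10

Derivation:
I0 add r4: issue@1 deps=(None,None) exec_start@1 write@3
I1 add r4: issue@2 deps=(None,None) exec_start@2 write@4
I2 mul r3: issue@3 deps=(None,None) exec_start@3 write@5
I3 add r3: issue@4 deps=(2,2) exec_start@5 write@8
I4 mul r3: issue@5 deps=(3,1) exec_start@8 write@9
I5 mul r2: issue@6 deps=(4,None) exec_start@9 write@11
I6 add r3: issue@7 deps=(1,1) exec_start@7 write@10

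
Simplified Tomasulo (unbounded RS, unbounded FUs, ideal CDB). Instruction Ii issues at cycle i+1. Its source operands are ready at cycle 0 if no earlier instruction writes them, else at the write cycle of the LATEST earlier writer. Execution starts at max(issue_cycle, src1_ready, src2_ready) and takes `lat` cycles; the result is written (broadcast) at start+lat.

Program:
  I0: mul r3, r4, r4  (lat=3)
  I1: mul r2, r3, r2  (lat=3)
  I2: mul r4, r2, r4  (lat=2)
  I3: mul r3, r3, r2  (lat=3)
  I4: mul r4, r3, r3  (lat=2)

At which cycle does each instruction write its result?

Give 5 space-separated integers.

I0 mul r3: issue@1 deps=(None,None) exec_start@1 write@4
I1 mul r2: issue@2 deps=(0,None) exec_start@4 write@7
I2 mul r4: issue@3 deps=(1,None) exec_start@7 write@9
I3 mul r3: issue@4 deps=(0,1) exec_start@7 write@10
I4 mul r4: issue@5 deps=(3,3) exec_start@10 write@12

Answer: 4 7 9 10 12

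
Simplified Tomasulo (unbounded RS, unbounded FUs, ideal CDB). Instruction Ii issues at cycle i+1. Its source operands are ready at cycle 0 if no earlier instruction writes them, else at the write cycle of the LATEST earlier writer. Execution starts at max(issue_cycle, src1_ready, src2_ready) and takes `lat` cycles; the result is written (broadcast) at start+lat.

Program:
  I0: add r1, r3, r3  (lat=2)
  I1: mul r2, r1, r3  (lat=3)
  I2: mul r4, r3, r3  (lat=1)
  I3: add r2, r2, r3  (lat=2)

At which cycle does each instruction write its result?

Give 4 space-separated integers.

I0 add r1: issue@1 deps=(None,None) exec_start@1 write@3
I1 mul r2: issue@2 deps=(0,None) exec_start@3 write@6
I2 mul r4: issue@3 deps=(None,None) exec_start@3 write@4
I3 add r2: issue@4 deps=(1,None) exec_start@6 write@8

Answer: 3 6 4 8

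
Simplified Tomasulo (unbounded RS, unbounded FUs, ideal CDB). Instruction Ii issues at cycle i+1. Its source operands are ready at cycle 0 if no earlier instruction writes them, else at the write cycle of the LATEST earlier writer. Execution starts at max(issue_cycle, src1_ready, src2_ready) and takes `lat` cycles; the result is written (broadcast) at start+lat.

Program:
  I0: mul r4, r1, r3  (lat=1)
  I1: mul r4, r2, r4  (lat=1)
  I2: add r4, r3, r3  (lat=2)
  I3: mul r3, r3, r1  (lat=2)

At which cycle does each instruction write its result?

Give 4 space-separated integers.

Answer: 2 3 5 6

Derivation:
I0 mul r4: issue@1 deps=(None,None) exec_start@1 write@2
I1 mul r4: issue@2 deps=(None,0) exec_start@2 write@3
I2 add r4: issue@3 deps=(None,None) exec_start@3 write@5
I3 mul r3: issue@4 deps=(None,None) exec_start@4 write@6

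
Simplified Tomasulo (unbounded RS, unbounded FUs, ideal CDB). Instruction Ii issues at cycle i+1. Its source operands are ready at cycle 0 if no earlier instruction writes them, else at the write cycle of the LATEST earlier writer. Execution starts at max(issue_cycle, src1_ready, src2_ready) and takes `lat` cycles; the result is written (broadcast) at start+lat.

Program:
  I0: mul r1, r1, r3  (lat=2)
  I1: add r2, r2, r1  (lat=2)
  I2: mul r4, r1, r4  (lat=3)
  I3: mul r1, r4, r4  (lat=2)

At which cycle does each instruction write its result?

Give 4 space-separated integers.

Answer: 3 5 6 8

Derivation:
I0 mul r1: issue@1 deps=(None,None) exec_start@1 write@3
I1 add r2: issue@2 deps=(None,0) exec_start@3 write@5
I2 mul r4: issue@3 deps=(0,None) exec_start@3 write@6
I3 mul r1: issue@4 deps=(2,2) exec_start@6 write@8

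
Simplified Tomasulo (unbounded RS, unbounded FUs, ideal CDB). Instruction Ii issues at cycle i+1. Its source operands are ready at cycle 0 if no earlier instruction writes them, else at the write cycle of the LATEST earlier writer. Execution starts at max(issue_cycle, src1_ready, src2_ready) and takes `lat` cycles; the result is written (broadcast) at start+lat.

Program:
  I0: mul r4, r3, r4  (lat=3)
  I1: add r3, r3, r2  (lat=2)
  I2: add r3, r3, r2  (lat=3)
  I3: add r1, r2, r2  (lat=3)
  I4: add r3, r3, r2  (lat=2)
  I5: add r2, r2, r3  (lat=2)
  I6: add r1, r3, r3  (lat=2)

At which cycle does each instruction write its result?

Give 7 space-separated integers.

Answer: 4 4 7 7 9 11 11

Derivation:
I0 mul r4: issue@1 deps=(None,None) exec_start@1 write@4
I1 add r3: issue@2 deps=(None,None) exec_start@2 write@4
I2 add r3: issue@3 deps=(1,None) exec_start@4 write@7
I3 add r1: issue@4 deps=(None,None) exec_start@4 write@7
I4 add r3: issue@5 deps=(2,None) exec_start@7 write@9
I5 add r2: issue@6 deps=(None,4) exec_start@9 write@11
I6 add r1: issue@7 deps=(4,4) exec_start@9 write@11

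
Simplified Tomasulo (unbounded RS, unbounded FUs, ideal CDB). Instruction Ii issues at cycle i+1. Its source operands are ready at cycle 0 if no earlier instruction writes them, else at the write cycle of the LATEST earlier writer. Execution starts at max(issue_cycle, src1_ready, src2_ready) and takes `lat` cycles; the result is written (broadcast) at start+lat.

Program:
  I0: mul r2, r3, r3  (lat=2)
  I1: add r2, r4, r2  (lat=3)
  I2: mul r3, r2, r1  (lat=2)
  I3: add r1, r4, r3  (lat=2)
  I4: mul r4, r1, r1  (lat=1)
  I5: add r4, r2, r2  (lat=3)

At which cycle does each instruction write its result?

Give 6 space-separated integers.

Answer: 3 6 8 10 11 9

Derivation:
I0 mul r2: issue@1 deps=(None,None) exec_start@1 write@3
I1 add r2: issue@2 deps=(None,0) exec_start@3 write@6
I2 mul r3: issue@3 deps=(1,None) exec_start@6 write@8
I3 add r1: issue@4 deps=(None,2) exec_start@8 write@10
I4 mul r4: issue@5 deps=(3,3) exec_start@10 write@11
I5 add r4: issue@6 deps=(1,1) exec_start@6 write@9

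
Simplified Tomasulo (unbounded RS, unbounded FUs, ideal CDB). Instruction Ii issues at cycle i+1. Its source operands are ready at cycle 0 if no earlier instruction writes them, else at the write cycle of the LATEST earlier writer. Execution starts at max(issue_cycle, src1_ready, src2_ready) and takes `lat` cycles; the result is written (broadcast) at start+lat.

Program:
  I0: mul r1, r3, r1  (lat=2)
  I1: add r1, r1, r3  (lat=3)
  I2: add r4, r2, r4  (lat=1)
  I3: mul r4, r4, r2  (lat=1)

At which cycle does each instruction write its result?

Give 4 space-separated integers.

Answer: 3 6 4 5

Derivation:
I0 mul r1: issue@1 deps=(None,None) exec_start@1 write@3
I1 add r1: issue@2 deps=(0,None) exec_start@3 write@6
I2 add r4: issue@3 deps=(None,None) exec_start@3 write@4
I3 mul r4: issue@4 deps=(2,None) exec_start@4 write@5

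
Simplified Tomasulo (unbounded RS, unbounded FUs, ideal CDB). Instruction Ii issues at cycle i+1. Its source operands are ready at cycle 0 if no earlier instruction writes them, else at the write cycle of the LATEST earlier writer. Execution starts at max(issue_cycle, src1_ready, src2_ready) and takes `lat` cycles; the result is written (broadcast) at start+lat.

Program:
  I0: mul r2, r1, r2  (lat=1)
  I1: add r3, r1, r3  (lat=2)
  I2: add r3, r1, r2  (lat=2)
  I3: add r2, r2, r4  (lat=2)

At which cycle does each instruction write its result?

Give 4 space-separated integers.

Answer: 2 4 5 6

Derivation:
I0 mul r2: issue@1 deps=(None,None) exec_start@1 write@2
I1 add r3: issue@2 deps=(None,None) exec_start@2 write@4
I2 add r3: issue@3 deps=(None,0) exec_start@3 write@5
I3 add r2: issue@4 deps=(0,None) exec_start@4 write@6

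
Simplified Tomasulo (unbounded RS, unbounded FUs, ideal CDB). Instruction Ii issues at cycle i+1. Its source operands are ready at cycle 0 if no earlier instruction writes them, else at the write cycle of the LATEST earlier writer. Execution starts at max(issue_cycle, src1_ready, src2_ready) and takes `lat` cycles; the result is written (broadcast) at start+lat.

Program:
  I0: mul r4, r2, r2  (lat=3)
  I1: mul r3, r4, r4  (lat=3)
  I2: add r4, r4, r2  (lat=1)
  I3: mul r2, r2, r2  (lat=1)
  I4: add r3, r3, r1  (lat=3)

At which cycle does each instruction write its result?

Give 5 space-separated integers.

I0 mul r4: issue@1 deps=(None,None) exec_start@1 write@4
I1 mul r3: issue@2 deps=(0,0) exec_start@4 write@7
I2 add r4: issue@3 deps=(0,None) exec_start@4 write@5
I3 mul r2: issue@4 deps=(None,None) exec_start@4 write@5
I4 add r3: issue@5 deps=(1,None) exec_start@7 write@10

Answer: 4 7 5 5 10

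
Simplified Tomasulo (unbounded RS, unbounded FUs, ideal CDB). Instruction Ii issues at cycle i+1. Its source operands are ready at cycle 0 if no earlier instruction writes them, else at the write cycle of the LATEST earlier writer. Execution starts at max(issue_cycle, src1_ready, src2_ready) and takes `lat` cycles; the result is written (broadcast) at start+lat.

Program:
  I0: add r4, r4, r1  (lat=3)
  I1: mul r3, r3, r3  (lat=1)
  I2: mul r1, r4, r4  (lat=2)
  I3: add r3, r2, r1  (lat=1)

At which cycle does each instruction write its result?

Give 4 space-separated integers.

I0 add r4: issue@1 deps=(None,None) exec_start@1 write@4
I1 mul r3: issue@2 deps=(None,None) exec_start@2 write@3
I2 mul r1: issue@3 deps=(0,0) exec_start@4 write@6
I3 add r3: issue@4 deps=(None,2) exec_start@6 write@7

Answer: 4 3 6 7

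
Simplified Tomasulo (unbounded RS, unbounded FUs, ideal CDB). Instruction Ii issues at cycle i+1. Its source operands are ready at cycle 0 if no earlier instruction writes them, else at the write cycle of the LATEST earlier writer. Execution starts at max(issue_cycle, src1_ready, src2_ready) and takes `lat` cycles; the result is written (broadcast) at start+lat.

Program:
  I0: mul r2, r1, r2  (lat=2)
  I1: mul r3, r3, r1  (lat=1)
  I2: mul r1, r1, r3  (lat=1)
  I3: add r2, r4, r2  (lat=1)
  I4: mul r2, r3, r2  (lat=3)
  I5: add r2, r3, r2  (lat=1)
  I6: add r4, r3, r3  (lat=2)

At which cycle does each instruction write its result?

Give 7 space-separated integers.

I0 mul r2: issue@1 deps=(None,None) exec_start@1 write@3
I1 mul r3: issue@2 deps=(None,None) exec_start@2 write@3
I2 mul r1: issue@3 deps=(None,1) exec_start@3 write@4
I3 add r2: issue@4 deps=(None,0) exec_start@4 write@5
I4 mul r2: issue@5 deps=(1,3) exec_start@5 write@8
I5 add r2: issue@6 deps=(1,4) exec_start@8 write@9
I6 add r4: issue@7 deps=(1,1) exec_start@7 write@9

Answer: 3 3 4 5 8 9 9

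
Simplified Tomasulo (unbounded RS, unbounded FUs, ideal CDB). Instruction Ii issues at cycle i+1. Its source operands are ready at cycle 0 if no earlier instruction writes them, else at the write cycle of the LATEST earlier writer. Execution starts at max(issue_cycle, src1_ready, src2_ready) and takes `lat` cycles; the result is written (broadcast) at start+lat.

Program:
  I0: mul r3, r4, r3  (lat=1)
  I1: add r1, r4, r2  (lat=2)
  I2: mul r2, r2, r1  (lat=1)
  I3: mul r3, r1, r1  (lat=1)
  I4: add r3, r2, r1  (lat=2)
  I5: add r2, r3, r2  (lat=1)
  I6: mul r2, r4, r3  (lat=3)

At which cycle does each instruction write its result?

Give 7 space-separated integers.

I0 mul r3: issue@1 deps=(None,None) exec_start@1 write@2
I1 add r1: issue@2 deps=(None,None) exec_start@2 write@4
I2 mul r2: issue@3 deps=(None,1) exec_start@4 write@5
I3 mul r3: issue@4 deps=(1,1) exec_start@4 write@5
I4 add r3: issue@5 deps=(2,1) exec_start@5 write@7
I5 add r2: issue@6 deps=(4,2) exec_start@7 write@8
I6 mul r2: issue@7 deps=(None,4) exec_start@7 write@10

Answer: 2 4 5 5 7 8 10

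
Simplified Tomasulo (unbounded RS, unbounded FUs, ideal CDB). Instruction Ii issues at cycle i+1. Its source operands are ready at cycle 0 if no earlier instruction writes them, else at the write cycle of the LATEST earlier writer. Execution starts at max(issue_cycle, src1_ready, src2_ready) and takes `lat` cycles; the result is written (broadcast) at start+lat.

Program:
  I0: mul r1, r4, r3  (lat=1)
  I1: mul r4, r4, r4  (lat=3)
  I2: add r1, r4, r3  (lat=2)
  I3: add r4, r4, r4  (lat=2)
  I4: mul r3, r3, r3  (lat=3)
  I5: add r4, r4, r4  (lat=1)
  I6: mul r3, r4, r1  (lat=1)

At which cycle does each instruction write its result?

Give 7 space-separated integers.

Answer: 2 5 7 7 8 8 9

Derivation:
I0 mul r1: issue@1 deps=(None,None) exec_start@1 write@2
I1 mul r4: issue@2 deps=(None,None) exec_start@2 write@5
I2 add r1: issue@3 deps=(1,None) exec_start@5 write@7
I3 add r4: issue@4 deps=(1,1) exec_start@5 write@7
I4 mul r3: issue@5 deps=(None,None) exec_start@5 write@8
I5 add r4: issue@6 deps=(3,3) exec_start@7 write@8
I6 mul r3: issue@7 deps=(5,2) exec_start@8 write@9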